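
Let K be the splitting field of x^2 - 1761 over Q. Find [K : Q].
[K : Q] = 2

f(x) = x^2 - 1761 factors as (x - √1761)(x + √1761). The splitting field is K = Q(√1761). Since 1761 is squarefree and > 1, it is not a perfect square, so x^2 - 1761 is irreducible over Q and [Q(√1761) : Q] = 2. Hence [K : Q] = 2.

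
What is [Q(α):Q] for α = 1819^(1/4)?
[Q(α):Q] = 4

α is a root of x^4 - 1819. By Eisenstein's criterion at the prime p = 17 (which divides the constant term 1819 but p^2 = 289 does not, since 1819 is squarefree), x^4 - 1819 is irreducible over Q. Hence [Q(α):Q] = 4.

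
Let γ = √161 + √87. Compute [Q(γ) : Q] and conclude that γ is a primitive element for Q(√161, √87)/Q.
[Q(γ) : Q] = 4 (equivalently, Q(γ) = Q(√161, √87))

Obviously Q(γ) ⊆ Q(√161, √87), and [Q(√161, √87):Q] = 4 (since 161, 87 are distinct squarefree integers > 1 with 14007 not a perfect square). To show equality we compute the minimal polynomial of γ. From γ = √161 + √87: γ^2 = 161 + 2√(14007) + 87 = 248 + 2√(14007), so γ^2 - 248 = 2√(14007); squaring, (γ^2 - 248)^2 = 4·14007, i.e. γ^4 - 496γ^2 + 61504 - 56028 = 0, i.e. γ^4 - 496γ^2 + 5476 = 0. So γ is a root of x^4 - 496x^2 + 5476. This polynomial is irreducible over Q: it has no rational root (each ±√161 ± √87 is irrational), and any factorization into two quadratics over Q would force √(14007) ∈ Q (pairing opposite roots) or √161, √87 ∈ Q (other pairings), all impossible. Hence [Q(γ):Q] = 4 = [Q(√161, √87):Q], so Q(γ) = Q(√161, √87).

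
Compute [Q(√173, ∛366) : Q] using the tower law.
[Q(√173, ∛366) : Q] = 6

Let L = Q(√173, ∛366). Since Q(√173) ⊂ L and [Q(√173):Q] = 2, the tower law gives 2 | [L:Q]. Likewise Q(∛366) ⊂ L with [Q(∛366):Q] = 3 (because 366 is not a perfect cube), so 3 | [L:Q]. As gcd(2,3) = 1, [L:Q] is divisible by 6. Conversely L is generated over Q by √173 and ∛366, so [L:Q] ≤ 2·3 = 6. Therefore [Q(√173, ∛366) : Q] = 6.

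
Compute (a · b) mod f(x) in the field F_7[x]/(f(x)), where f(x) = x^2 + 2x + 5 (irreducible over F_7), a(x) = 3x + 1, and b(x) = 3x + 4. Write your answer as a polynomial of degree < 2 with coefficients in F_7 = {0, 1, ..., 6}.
a · b ≡ 4x + 1 (mod f(x))

Multiply in F_7[x]: a(x)·b(x) = (3x + 1)·(3x + 4) = 2x^2 + x + 4. This has degree ≥ 2, so divide by f(x) over F_7: 2x^2 + x + 4 = (2)·(x^2 + 2x + 5) + (4x + 1). Hence a·b ≡ 4x + 1 (mod f). (F_7[x]/(f) is a field with 7^2 = 49 elements since f is irreducible of degree 2.)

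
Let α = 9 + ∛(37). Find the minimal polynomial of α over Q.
m_α(x) = x^3 - 27x^2 + 243x - 766

Set β = α - 9 = ∛(37), so β^3 = 37. Then (α - 9)^3 - 37 = 0, i.e. α is a root of g(x) = (x - 9)^3 - 37 = x^3 - 27x^2 + 243x - 766. Since g(x) = h(x - 9) where h(x) = x^3 - 37, and h is irreducible over Q (because 37 is not a perfect cube, so h has no rational root, and a monic cubic with no rational root is irreducible), g is also irreducible (irreducibility is preserved under the substitution x → x - 9). Hence m_α(x) = x^3 - 27x^2 + 243x - 766.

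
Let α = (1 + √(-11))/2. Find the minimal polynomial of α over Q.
m_α(x) = x^2 - x + 3

From 2α - 1 = √(-11), squaring gives (2α - 1)^2 = -11, i.e. 4α^2 - 4α + 1 = -11, so α^2 - α + (1 + 11)/4 = 0. Since -11 ≡ 1 (mod 4), (1 + 11)/4 = 3 ∈ Z. The polynomial x^2 - x + 3 has discriminant 1 - 4·(3) = -11, which is not a perfect square in Q (d = -11 is squarefree and ≠ 1), so x^2 - x + 3 is irreducible over Q. It is the minimal polynomial of α.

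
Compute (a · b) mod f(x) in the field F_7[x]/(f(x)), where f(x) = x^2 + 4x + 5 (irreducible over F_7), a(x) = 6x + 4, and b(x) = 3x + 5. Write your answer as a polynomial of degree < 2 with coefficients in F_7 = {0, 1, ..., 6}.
a · b ≡ 5x (mod f(x))

Multiply in F_7[x]: a(x)·b(x) = (6x + 4)·(3x + 5) = 4x^2 + 6. This has degree ≥ 2, so divide by f(x) over F_7: 4x^2 + 6 = (4)·(x^2 + 4x + 5) + (5x). Hence a·b ≡ 5x (mod f). (F_7[x]/(f) is a field with 7^2 = 49 elements since f is irreducible of degree 2.)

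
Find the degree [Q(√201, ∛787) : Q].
[Q(√201, ∛787) : Q] = 6

Let L = Q(√201, ∛787). Since Q(√201) ⊂ L and [Q(√201):Q] = 2, the tower law gives 2 | [L:Q]. Likewise Q(∛787) ⊂ L with [Q(∛787):Q] = 3 (because 787 is not a perfect cube), so 3 | [L:Q]. As gcd(2,3) = 1, [L:Q] is divisible by 6. Conversely L is generated over Q by √201 and ∛787, so [L:Q] ≤ 2·3 = 6. Therefore [Q(√201, ∛787) : Q] = 6.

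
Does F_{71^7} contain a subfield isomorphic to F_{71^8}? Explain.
No: F_{71^8} is not a subfield of F_{71^7}

F_{p^m} embeds in F_{p^n} iff m | n. Here 8 ∤ 7 (since 7 = 0·8 + 7 with remainder 7 ≠ 0), so F_{71^8} is not a subfield of F_{71^7}. Equivalently: if it were, the tower law would give 8 = [F_{71^8}:F_71] dividing [F_{71^7}:F_71] = 7, contradiction.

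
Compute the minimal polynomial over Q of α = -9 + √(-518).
m_α(x) = x^2 + 18x + 599

From α + 9 = √(-518), squaring gives (α + 9)^2 = -518, i.e. α^2 + 18α + 81 = -518, so α^2 + 18α + 599 = 0. The discriminant of x^2 + 18x + 599 is (18)^2 - 4·(599) = 324 - 2396 = -2072, and 4·(-518) is not a perfect square in Q since -518 is squarefree and ≠ 1. Hence x^2 + 18x + 599 is irreducible over Q and is the minimal polynomial of α.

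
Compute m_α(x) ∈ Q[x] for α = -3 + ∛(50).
m_α(x) = x^3 + 9x^2 + 27x - 23

Set β = α + 3 = ∛(50), so β^3 = 50. Then (α + 3)^3 - 50 = 0, i.e. α is a root of g(x) = (x + 3)^3 - 50 = x^3 + 9x^2 + 27x - 23. Since g(x) = h(x + 3) where h(x) = x^3 - 50, and h is irreducible over Q (because 50 is not a perfect cube, so h has no rational root, and a monic cubic with no rational root is irreducible), g is also irreducible (irreducibility is preserved under the substitution x → x + 3). Hence m_α(x) = x^3 + 9x^2 + 27x - 23.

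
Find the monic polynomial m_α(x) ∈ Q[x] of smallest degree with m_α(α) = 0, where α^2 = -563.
m_α(x) = x^2 + 563

α satisfies α^2 + 563 = 0, so x^2 + 563 annihilates α. Since d = -563 is squarefree and ≠ 1, it is not a perfect square in Q, so x^2 + 563 has no rational root and is therefore irreducible over Q (a degree-2 polynomial over a field is irreducible iff it has no root). Hence m_α(x) = x^2 + 563.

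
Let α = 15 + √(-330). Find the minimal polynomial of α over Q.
m_α(x) = x^2 - 30x + 555

From α - 15 = √(-330), squaring gives (α - 15)^2 = -330, i.e. α^2 - 30α + 225 = -330, so α^2 - 30α + 555 = 0. The discriminant of x^2 - 30x + 555 is (-30)^2 - 4·(555) = 900 - 2220 = -1320, and 4·(-330) is not a perfect square in Q since -330 is squarefree and ≠ 1. Hence x^2 - 30x + 555 is irreducible over Q and is the minimal polynomial of α.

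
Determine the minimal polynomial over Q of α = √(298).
m_α(x) = x^2 - 298

α satisfies α^2 - 298 = 0, so x^2 - 298 annihilates α. Since d = 298 is squarefree and ≠ 1, it is not a perfect square in Q, so x^2 - 298 has no rational root and is therefore irreducible over Q (a degree-2 polynomial over a field is irreducible iff it has no root). Hence m_α(x) = x^2 - 298.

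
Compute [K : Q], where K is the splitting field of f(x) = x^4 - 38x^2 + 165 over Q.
[K : Q] = 4

Solving the quadratic in x^2: x^2 = (38 ± √(38^2 - 4·165))/2 = (38 ± √784)/2 = (38 ± 28)/2, giving x^2 = 33 or x^2 = 5. So f(x) = (x^2 - 33)(x^2 - 5) and the roots of f are ±√33, ±√5. Hence the splitting field is K = Q(√33, √5). Since 33 and 5 are distinct squarefree integers > 1, their product 165 is not a perfect square, so √5 ∉ Q(√33). By the tower law [K:Q] = [Q(√33,√5):Q(√33)] · [Q(√33):Q] = 2 · 2 = 4.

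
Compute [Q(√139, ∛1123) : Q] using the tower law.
[Q(√139, ∛1123) : Q] = 6

Let L = Q(√139, ∛1123). Since Q(√139) ⊂ L and [Q(√139):Q] = 2, the tower law gives 2 | [L:Q]. Likewise Q(∛1123) ⊂ L with [Q(∛1123):Q] = 3 (because 1123 is not a perfect cube), so 3 | [L:Q]. As gcd(2,3) = 1, [L:Q] is divisible by 6. Conversely L is generated over Q by √139 and ∛1123, so [L:Q] ≤ 2·3 = 6. Therefore [Q(√139, ∛1123) : Q] = 6.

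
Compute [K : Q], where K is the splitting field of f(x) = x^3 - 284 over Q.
[K : Q] = 6

The roots of x^3 - 284 are ∛284, ω∛284, ω^2∛284 where ω = e^(2πi/3) is a primitive cube root of unity, so K = Q(∛284, ω). Now [Q(∛284):Q] = 3 (since 284 is not a perfect cube, x^3 - 284 is irreducible) and [Q(ω):Q] = 2. Both 2 and 3 divide [K:Q], and [K:Q] ≤ 3·2 = 6, so [K:Q] = 6. (Equivalently: Q(∛284) ⊂ R but ω ∉ R, so [K : Q(∛284)] = 2.)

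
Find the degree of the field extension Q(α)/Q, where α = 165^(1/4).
[Q(α):Q] = 4

α is a root of x^4 - 165. By Eisenstein's criterion at the prime p = 3 (which divides the constant term 165 but p^2 = 9 does not, since 165 is squarefree), x^4 - 165 is irreducible over Q. Hence [Q(α):Q] = 4.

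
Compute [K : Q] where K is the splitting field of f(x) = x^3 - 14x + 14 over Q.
[K : Q] = 6

By the rational root test, any rational root of the monic integer polynomial f(x) = x^3 - 14x + 14 must be an integer dividing the constant term 14, i.e. one of ±{1, 2, 7, 14}. Evaluating: f(1) = 1, f(-1) = 27, f(2) = -6, f(-2) = 34, f(7) = 259, f(-7) = -231, f(14) = 2562, f(-14) = -2534; none is 0, so f has no rational root and is therefore irreducible over Q (a cubic with no linear factor over a field is irreducible). For an irreducible cubic, the Galois group is A_3 or S_3 according as the discriminant disc(f) = -4a^3 - 27b^2 = -4·(-14)^3 - 27·(14)^2 = 5684 is or is not a square in Q. Here disc(f) = 5684 is not a perfect square in Q, so the Galois group of f over Q is not contained in A_3 and must be all of S_3. The splitting field has degree |S_3| = 6 over Q, so [K : Q] = 6.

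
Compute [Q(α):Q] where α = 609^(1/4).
[Q(α):Q] = 4

α is a root of x^4 - 609. By Eisenstein's criterion at the prime p = 3 (which divides the constant term 609 but p^2 = 9 does not, since 609 is squarefree), x^4 - 609 is irreducible over Q. Hence [Q(α):Q] = 4.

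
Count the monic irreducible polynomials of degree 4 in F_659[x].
There are 47149888170 monic irreducible polynomials of degree 4 over F_659

Each element of F_{659^4} that lies in no proper subfield is a root of exactly one monic irreducible of degree 4 over F_659, and each such polynomial has 4 distinct roots in F_{659^4}. By Möbius inversion the count is N_659(4) = (1/4) Σ_{d|4} μ(4/d) · 659^d = (1/4)(μ(4)·659^1 + μ(2)·659^2 + μ(1)·659^4) = 188599552680/4 = 47149888170.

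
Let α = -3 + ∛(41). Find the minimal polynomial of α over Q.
m_α(x) = x^3 + 9x^2 + 27x - 14

Set β = α + 3 = ∛(41), so β^3 = 41. Then (α + 3)^3 - 41 = 0, i.e. α is a root of g(x) = (x + 3)^3 - 41 = x^3 + 9x^2 + 27x - 14. Since g(x) = h(x + 3) where h(x) = x^3 - 41, and h is irreducible over Q (because 41 is not a perfect cube, so h has no rational root, and a monic cubic with no rational root is irreducible), g is also irreducible (irreducibility is preserved under the substitution x → x + 3). Hence m_α(x) = x^3 + 9x^2 + 27x - 14.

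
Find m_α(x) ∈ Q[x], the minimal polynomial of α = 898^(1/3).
m_α(x) = x^3 - 898

α satisfies α^3 = 898, so x^3 - 898 annihilates α. By the rational root test, a rational root p/q (in lowest terms) of x^3 - 898 would satisfy p^3 = 898 q^3, forcing q = 1 and p^3 = 898; but 898 is not a perfect cube, contradiction. A monic cubic over Q with no rational root is irreducible (any nontrivial factorization would include a linear factor). Hence x^3 - 898 is the minimal polynomial of α, and in particular [Q(α):Q] = 3.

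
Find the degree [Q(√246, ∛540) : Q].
[Q(√246, ∛540) : Q] = 6

Let L = Q(√246, ∛540). Since Q(√246) ⊂ L and [Q(√246):Q] = 2, the tower law gives 2 | [L:Q]. Likewise Q(∛540) ⊂ L with [Q(∛540):Q] = 3 (because 540 is not a perfect cube), so 3 | [L:Q]. As gcd(2,3) = 1, [L:Q] is divisible by 6. Conversely L is generated over Q by √246 and ∛540, so [L:Q] ≤ 2·3 = 6. Therefore [Q(√246, ∛540) : Q] = 6.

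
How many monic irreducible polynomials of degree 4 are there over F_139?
There are 93320430 monic irreducible polynomials of degree 4 over F_139

Each element of F_{139^4} that lies in no proper subfield is a root of exactly one monic irreducible of degree 4 over F_139, and each such polynomial has 4 distinct roots in F_{139^4}. By Möbius inversion the count is N_139(4) = (1/4) Σ_{d|4} μ(4/d) · 139^d = (1/4)(μ(4)·139^1 + μ(2)·139^2 + μ(1)·139^4) = 373281720/4 = 93320430.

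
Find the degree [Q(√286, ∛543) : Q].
[Q(√286, ∛543) : Q] = 6

Let L = Q(√286, ∛543). Since Q(√286) ⊂ L and [Q(√286):Q] = 2, the tower law gives 2 | [L:Q]. Likewise Q(∛543) ⊂ L with [Q(∛543):Q] = 3 (because 543 is not a perfect cube), so 3 | [L:Q]. As gcd(2,3) = 1, [L:Q] is divisible by 6. Conversely L is generated over Q by √286 and ∛543, so [L:Q] ≤ 2·3 = 6. Therefore [Q(√286, ∛543) : Q] = 6.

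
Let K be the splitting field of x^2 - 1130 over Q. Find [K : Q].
[K : Q] = 2

f(x) = x^2 - 1130 factors as (x - √1130)(x + √1130). The splitting field is K = Q(√1130). Since 1130 is squarefree and > 1, it is not a perfect square, so x^2 - 1130 is irreducible over Q and [Q(√1130) : Q] = 2. Hence [K : Q] = 2.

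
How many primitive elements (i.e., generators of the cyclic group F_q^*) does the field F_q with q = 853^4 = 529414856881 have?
There are φ(529414856880) = 104044953600 primitive elements

F_q^* is cyclic of order q - 1 = 529414856880. A cyclic group of order m has exactly φ(m) generators. Here m = 529414856880 = 2^4 · 3 · 5 · 7 · 13 · 29 · 61 · 71 · 193, so the number of primitive elements is φ(529414856880) = 104044953600.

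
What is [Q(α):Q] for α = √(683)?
[Q(α):Q] = 2

[Q(α):Q] equals the degree of the minimal polynomial of α. Here α^2 = 683 and x^2 - 683 is irreducible (d = 683 is squarefree, ≠ 1, hence not a square), so deg(m_α) = 2. Thus [Q(α):Q] = 2.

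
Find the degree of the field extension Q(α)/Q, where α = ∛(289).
[Q(α):Q] = 3

The minimal polynomial of α is x^3 - 289, irreducible over Q since 289 is not a perfect cube (so x^3 - 289 has no rational root). Hence [Q(α):Q] = deg(m_α) = 3.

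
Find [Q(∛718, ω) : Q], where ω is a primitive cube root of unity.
[Q(∛718, ω) : Q] = 6

[Q(∛718):Q] = 3 (min poly x^3 - 718, irreducible since 718 is not a perfect cube). [Q(ω):Q] = 2 (min poly x^2 + x + 1). Since Q(∛718) ⊂ R and ω ∉ R, we have ω ∉ Q(∛718), so x^2 + x + 1 remains irreducible over Q(∛718) and [Q(∛718, ω) : Q(∛718)] = 2. By the tower law, [Q(∛718, ω) : Q] = 3 · 2 = 6. (In fact Q(∛718, ω) is the splitting field of x^3 - 718 over Q.)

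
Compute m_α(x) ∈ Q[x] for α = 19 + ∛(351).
m_α(x) = x^3 - 57x^2 + 1083x - 7210

Set β = α - 19 = ∛(351), so β^3 = 351. Then (α - 19)^3 - 351 = 0, i.e. α is a root of g(x) = (x - 19)^3 - 351 = x^3 - 57x^2 + 1083x - 7210. Since g(x) = h(x - 19) where h(x) = x^3 - 351, and h is irreducible over Q (because 351 is not a perfect cube, so h has no rational root, and a monic cubic with no rational root is irreducible), g is also irreducible (irreducibility is preserved under the substitution x → x - 19). Hence m_α(x) = x^3 - 57x^2 + 1083x - 7210.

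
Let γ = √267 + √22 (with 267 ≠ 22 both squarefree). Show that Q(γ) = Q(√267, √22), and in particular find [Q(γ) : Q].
[Q(γ) : Q] = 4 (equivalently, Q(γ) = Q(√267, √22))

Obviously Q(γ) ⊆ Q(√267, √22), and [Q(√267, √22):Q] = 4 (since 267, 22 are distinct squarefree integers > 1 with 5874 not a perfect square). To show equality we compute the minimal polynomial of γ. From γ = √267 + √22: γ^2 = 267 + 2√(5874) + 22 = 289 + 2√(5874), so γ^2 - 289 = 2√(5874); squaring, (γ^2 - 289)^2 = 4·5874, i.e. γ^4 - 578γ^2 + 83521 - 23496 = 0, i.e. γ^4 - 578γ^2 + 60025 = 0. So γ is a root of x^4 - 578x^2 + 60025. This polynomial is irreducible over Q: it has no rational root (each ±√267 ± √22 is irrational), and any factorization into two quadratics over Q would force √(5874) ∈ Q (pairing opposite roots) or √267, √22 ∈ Q (other pairings), all impossible. Hence [Q(γ):Q] = 4 = [Q(√267, √22):Q], so Q(γ) = Q(√267, √22).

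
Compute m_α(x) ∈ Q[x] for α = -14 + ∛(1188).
m_α(x) = x^3 + 42x^2 + 588x + 1556

Set β = α + 14 = ∛(1188), so β^3 = 1188. Then (α + 14)^3 - 1188 = 0, i.e. α is a root of g(x) = (x + 14)^3 - 1188 = x^3 + 42x^2 + 588x + 1556. Since g(x) = h(x + 14) where h(x) = x^3 - 1188, and h is irreducible over Q (because 1188 is not a perfect cube, so h has no rational root, and a monic cubic with no rational root is irreducible), g is also irreducible (irreducibility is preserved under the substitution x → x + 14). Hence m_α(x) = x^3 + 42x^2 + 588x + 1556.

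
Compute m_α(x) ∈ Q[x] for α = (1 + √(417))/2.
m_α(x) = x^2 - x - 104

From 2α - 1 = √(417), squaring gives (2α - 1)^2 = 417, i.e. 4α^2 - 4α + 1 = 417, so α^2 - α + (1 - 417)/4 = 0. Since 417 ≡ 1 (mod 4), (1 - 417)/4 = -104 ∈ Z. The polynomial x^2 - x - 104 has discriminant 1 - 4·(-104) = 417, which is not a perfect square in Q (d = 417 is squarefree and ≠ 1), so x^2 - x - 104 is irreducible over Q. It is the minimal polynomial of α.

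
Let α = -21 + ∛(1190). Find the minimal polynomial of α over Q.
m_α(x) = x^3 + 63x^2 + 1323x + 8071

Set β = α + 21 = ∛(1190), so β^3 = 1190. Then (α + 21)^3 - 1190 = 0, i.e. α is a root of g(x) = (x + 21)^3 - 1190 = x^3 + 63x^2 + 1323x + 8071. Since g(x) = h(x + 21) where h(x) = x^3 - 1190, and h is irreducible over Q (because 1190 is not a perfect cube, so h has no rational root, and a monic cubic with no rational root is irreducible), g is also irreducible (irreducibility is preserved under the substitution x → x + 21). Hence m_α(x) = x^3 + 63x^2 + 1323x + 8071.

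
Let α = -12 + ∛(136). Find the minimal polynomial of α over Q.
m_α(x) = x^3 + 36x^2 + 432x + 1592

Set β = α + 12 = ∛(136), so β^3 = 136. Then (α + 12)^3 - 136 = 0, i.e. α is a root of g(x) = (x + 12)^3 - 136 = x^3 + 36x^2 + 432x + 1592. Since g(x) = h(x + 12) where h(x) = x^3 - 136, and h is irreducible over Q (because 136 is not a perfect cube, so h has no rational root, and a monic cubic with no rational root is irreducible), g is also irreducible (irreducibility is preserved under the substitution x → x + 12). Hence m_α(x) = x^3 + 36x^2 + 432x + 1592.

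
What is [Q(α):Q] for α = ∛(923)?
[Q(α):Q] = 3

The minimal polynomial of α is x^3 - 923, irreducible over Q since 923 is not a perfect cube (so x^3 - 923 has no rational root). Hence [Q(α):Q] = deg(m_α) = 3.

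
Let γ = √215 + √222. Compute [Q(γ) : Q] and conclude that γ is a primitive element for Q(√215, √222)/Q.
[Q(γ) : Q] = 4 (equivalently, Q(γ) = Q(√215, √222))

Obviously Q(γ) ⊆ Q(√215, √222), and [Q(√215, √222):Q] = 4 (since 215, 222 are distinct squarefree integers > 1 with 47730 not a perfect square). To show equality we compute the minimal polynomial of γ. From γ = √215 + √222: γ^2 = 215 + 2√(47730) + 222 = 437 + 2√(47730), so γ^2 - 437 = 2√(47730); squaring, (γ^2 - 437)^2 = 4·47730, i.e. γ^4 - 874γ^2 + 190969 - 190920 = 0, i.e. γ^4 - 874γ^2 + 49 = 0. So γ is a root of x^4 - 874x^2 + 49. This polynomial is irreducible over Q: it has no rational root (each ±√215 ± √222 is irrational), and any factorization into two quadratics over Q would force √(47730) ∈ Q (pairing opposite roots) or √215, √222 ∈ Q (other pairings), all impossible. Hence [Q(γ):Q] = 4 = [Q(√215, √222):Q], so Q(γ) = Q(√215, √222).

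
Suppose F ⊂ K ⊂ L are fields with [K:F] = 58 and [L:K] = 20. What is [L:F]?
[L:F] = 1160

The tower law says that for any tower of field extensions F ⊂ K ⊂ L with finite degrees, [L:F] = [L:K] · [K:F]. Here this gives [L:F] = 20 · 58 = 1160.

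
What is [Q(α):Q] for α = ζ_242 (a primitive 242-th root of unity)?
[Q(α):Q] = 110

The minimal polynomial of ζ_242 over Q is the 242-th cyclotomic polynomial Φ_242(x), which is irreducible over Q and has degree φ(242) = 110. Hence [Q(α):Q] = φ(242) = 110.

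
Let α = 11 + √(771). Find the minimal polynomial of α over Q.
m_α(x) = x^2 - 22x - 650

From α - 11 = √(771), squaring gives (α - 11)^2 = 771, i.e. α^2 - 22α + 121 = 771, so α^2 - 22α - 650 = 0. The discriminant of x^2 - 22x - 650 is (-22)^2 - 4·(-650) = 484 + 2600 = 3084, and 4·(771) is not a perfect square in Q since 771 is squarefree and ≠ 1. Hence x^2 - 22x - 650 is irreducible over Q and is the minimal polynomial of α.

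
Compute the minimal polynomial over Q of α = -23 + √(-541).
m_α(x) = x^2 + 46x + 1070

From α + 23 = √(-541), squaring gives (α + 23)^2 = -541, i.e. α^2 + 46α + 529 = -541, so α^2 + 46α + 1070 = 0. The discriminant of x^2 + 46x + 1070 is (46)^2 - 4·(1070) = 2116 - 4280 = -2164, and 4·(-541) is not a perfect square in Q since -541 is squarefree and ≠ 1. Hence x^2 + 46x + 1070 is irreducible over Q and is the minimal polynomial of α.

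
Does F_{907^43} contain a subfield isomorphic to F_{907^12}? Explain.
No: F_{907^12} is not a subfield of F_{907^43}

F_{p^m} embeds in F_{p^n} iff m | n. Here 12 ∤ 43 (since 43 = 3·12 + 7 with remainder 7 ≠ 0), so F_{907^12} is not a subfield of F_{907^43}. Equivalently: if it were, the tower law would give 12 = [F_{907^12}:F_907] dividing [F_{907^43}:F_907] = 43, contradiction.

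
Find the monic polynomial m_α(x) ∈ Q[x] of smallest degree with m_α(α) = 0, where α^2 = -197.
m_α(x) = x^2 + 197

α satisfies α^2 + 197 = 0, so x^2 + 197 annihilates α. Since d = -197 is squarefree and ≠ 1, it is not a perfect square in Q, so x^2 + 197 has no rational root and is therefore irreducible over Q (a degree-2 polynomial over a field is irreducible iff it has no root). Hence m_α(x) = x^2 + 197.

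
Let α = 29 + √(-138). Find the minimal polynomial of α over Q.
m_α(x) = x^2 - 58x + 979

From α - 29 = √(-138), squaring gives (α - 29)^2 = -138, i.e. α^2 - 58α + 841 = -138, so α^2 - 58α + 979 = 0. The discriminant of x^2 - 58x + 979 is (-58)^2 - 4·(979) = 3364 - 3916 = -552, and 4·(-138) is not a perfect square in Q since -138 is squarefree and ≠ 1. Hence x^2 - 58x + 979 is irreducible over Q and is the minimal polynomial of α.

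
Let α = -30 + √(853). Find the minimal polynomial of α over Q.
m_α(x) = x^2 + 60x + 47

From α + 30 = √(853), squaring gives (α + 30)^2 = 853, i.e. α^2 + 60α + 900 = 853, so α^2 + 60α + 47 = 0. The discriminant of x^2 + 60x + 47 is (60)^2 - 4·(47) = 3600 - 188 = 3412, and 4·(853) is not a perfect square in Q since 853 is squarefree and ≠ 1. Hence x^2 + 60x + 47 is irreducible over Q and is the minimal polynomial of α.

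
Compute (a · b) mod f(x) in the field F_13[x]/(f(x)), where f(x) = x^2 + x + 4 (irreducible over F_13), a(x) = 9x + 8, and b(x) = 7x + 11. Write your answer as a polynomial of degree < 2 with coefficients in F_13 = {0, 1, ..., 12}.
a · b ≡ x + 5 (mod f(x))

Multiply in F_13[x]: a(x)·b(x) = (9x + 8)·(7x + 11) = 11x^2 + 12x + 10. This has degree ≥ 2, so divide by f(x) over F_13: 11x^2 + 12x + 10 = (11)·(x^2 + x + 4) + (x + 5). Hence a·b ≡ x + 5 (mod f). (F_13[x]/(f) is a field with 13^2 = 169 elements since f is irreducible of degree 2.)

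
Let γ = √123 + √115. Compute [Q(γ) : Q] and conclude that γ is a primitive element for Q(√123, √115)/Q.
[Q(γ) : Q] = 4 (equivalently, Q(γ) = Q(√123, √115))

Obviously Q(γ) ⊆ Q(√123, √115), and [Q(√123, √115):Q] = 4 (since 123, 115 are distinct squarefree integers > 1 with 14145 not a perfect square). To show equality we compute the minimal polynomial of γ. From γ = √123 + √115: γ^2 = 123 + 2√(14145) + 115 = 238 + 2√(14145), so γ^2 - 238 = 2√(14145); squaring, (γ^2 - 238)^2 = 4·14145, i.e. γ^4 - 476γ^2 + 56644 - 56580 = 0, i.e. γ^4 - 476γ^2 + 64 = 0. So γ is a root of x^4 - 476x^2 + 64. This polynomial is irreducible over Q: it has no rational root (each ±√123 ± √115 is irrational), and any factorization into two quadratics over Q would force √(14145) ∈ Q (pairing opposite roots) or √123, √115 ∈ Q (other pairings), all impossible. Hence [Q(γ):Q] = 4 = [Q(√123, √115):Q], so Q(γ) = Q(√123, √115).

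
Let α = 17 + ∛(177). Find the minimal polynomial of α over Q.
m_α(x) = x^3 - 51x^2 + 867x - 5090

Set β = α - 17 = ∛(177), so β^3 = 177. Then (α - 17)^3 - 177 = 0, i.e. α is a root of g(x) = (x - 17)^3 - 177 = x^3 - 51x^2 + 867x - 5090. Since g(x) = h(x - 17) where h(x) = x^3 - 177, and h is irreducible over Q (because 177 is not a perfect cube, so h has no rational root, and a monic cubic with no rational root is irreducible), g is also irreducible (irreducibility is preserved under the substitution x → x - 17). Hence m_α(x) = x^3 - 51x^2 + 867x - 5090.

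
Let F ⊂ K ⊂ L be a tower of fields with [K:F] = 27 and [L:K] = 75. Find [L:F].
[L:F] = 2025

The tower law says that for any tower of field extensions F ⊂ K ⊂ L with finite degrees, [L:F] = [L:K] · [K:F]. Here this gives [L:F] = 75 · 27 = 2025.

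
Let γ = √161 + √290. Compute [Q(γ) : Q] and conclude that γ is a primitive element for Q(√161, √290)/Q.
[Q(γ) : Q] = 4 (equivalently, Q(γ) = Q(√161, √290))

Obviously Q(γ) ⊆ Q(√161, √290), and [Q(√161, √290):Q] = 4 (since 161, 290 are distinct squarefree integers > 1 with 46690 not a perfect square). To show equality we compute the minimal polynomial of γ. From γ = √161 + √290: γ^2 = 161 + 2√(46690) + 290 = 451 + 2√(46690), so γ^2 - 451 = 2√(46690); squaring, (γ^2 - 451)^2 = 4·46690, i.e. γ^4 - 902γ^2 + 203401 - 186760 = 0, i.e. γ^4 - 902γ^2 + 16641 = 0. So γ is a root of x^4 - 902x^2 + 16641. This polynomial is irreducible over Q: it has no rational root (each ±√161 ± √290 is irrational), and any factorization into two quadratics over Q would force √(46690) ∈ Q (pairing opposite roots) or √161, √290 ∈ Q (other pairings), all impossible. Hence [Q(γ):Q] = 4 = [Q(√161, √290):Q], so Q(γ) = Q(√161, √290).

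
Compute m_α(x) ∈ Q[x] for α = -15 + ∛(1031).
m_α(x) = x^3 + 45x^2 + 675x + 2344

Set β = α + 15 = ∛(1031), so β^3 = 1031. Then (α + 15)^3 - 1031 = 0, i.e. α is a root of g(x) = (x + 15)^3 - 1031 = x^3 + 45x^2 + 675x + 2344. Since g(x) = h(x + 15) where h(x) = x^3 - 1031, and h is irreducible over Q (because 1031 is not a perfect cube, so h has no rational root, and a monic cubic with no rational root is irreducible), g is also irreducible (irreducibility is preserved under the substitution x → x + 15). Hence m_α(x) = x^3 + 45x^2 + 675x + 2344.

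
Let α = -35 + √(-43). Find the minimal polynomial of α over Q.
m_α(x) = x^2 + 70x + 1268

From α + 35 = √(-43), squaring gives (α + 35)^2 = -43, i.e. α^2 + 70α + 1225 = -43, so α^2 + 70α + 1268 = 0. The discriminant of x^2 + 70x + 1268 is (70)^2 - 4·(1268) = 4900 - 5072 = -172, and 4·(-43) is not a perfect square in Q since -43 is squarefree and ≠ 1. Hence x^2 + 70x + 1268 is irreducible over Q and is the minimal polynomial of α.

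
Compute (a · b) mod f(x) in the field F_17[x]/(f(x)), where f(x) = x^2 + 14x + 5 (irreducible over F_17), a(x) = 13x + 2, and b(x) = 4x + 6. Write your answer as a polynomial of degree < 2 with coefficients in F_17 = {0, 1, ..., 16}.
a · b ≡ 4x + 7 (mod f(x))

Multiply in F_17[x]: a(x)·b(x) = (13x + 2)·(4x + 6) = x^2 + x + 12. This has degree ≥ 2, so divide by f(x) over F_17: x^2 + x + 12 = (1)·(x^2 + 14x + 5) + (4x + 7). Hence a·b ≡ 4x + 7 (mod f). (F_17[x]/(f) is a field with 17^2 = 289 elements since f is irreducible of degree 2.)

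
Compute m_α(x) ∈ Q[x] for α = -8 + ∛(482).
m_α(x) = x^3 + 24x^2 + 192x + 30

Set β = α + 8 = ∛(482), so β^3 = 482. Then (α + 8)^3 - 482 = 0, i.e. α is a root of g(x) = (x + 8)^3 - 482 = x^3 + 24x^2 + 192x + 30. Since g(x) = h(x + 8) where h(x) = x^3 - 482, and h is irreducible over Q (because 482 is not a perfect cube, so h has no rational root, and a monic cubic with no rational root is irreducible), g is also irreducible (irreducibility is preserved under the substitution x → x + 8). Hence m_α(x) = x^3 + 24x^2 + 192x + 30.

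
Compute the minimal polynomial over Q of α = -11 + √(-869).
m_α(x) = x^2 + 22x + 990

From α + 11 = √(-869), squaring gives (α + 11)^2 = -869, i.e. α^2 + 22α + 121 = -869, so α^2 + 22α + 990 = 0. The discriminant of x^2 + 22x + 990 is (22)^2 - 4·(990) = 484 - 3960 = -3476, and 4·(-869) is not a perfect square in Q since -869 is squarefree and ≠ 1. Hence x^2 + 22x + 990 is irreducible over Q and is the minimal polynomial of α.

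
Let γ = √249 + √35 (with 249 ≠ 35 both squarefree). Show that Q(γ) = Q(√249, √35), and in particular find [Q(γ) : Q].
[Q(γ) : Q] = 4 (equivalently, Q(γ) = Q(√249, √35))

Obviously Q(γ) ⊆ Q(√249, √35), and [Q(√249, √35):Q] = 4 (since 249, 35 are distinct squarefree integers > 1 with 8715 not a perfect square). To show equality we compute the minimal polynomial of γ. From γ = √249 + √35: γ^2 = 249 + 2√(8715) + 35 = 284 + 2√(8715), so γ^2 - 284 = 2√(8715); squaring, (γ^2 - 284)^2 = 4·8715, i.e. γ^4 - 568γ^2 + 80656 - 34860 = 0, i.e. γ^4 - 568γ^2 + 45796 = 0. So γ is a root of x^4 - 568x^2 + 45796. This polynomial is irreducible over Q: it has no rational root (each ±√249 ± √35 is irrational), and any factorization into two quadratics over Q would force √(8715) ∈ Q (pairing opposite roots) or √249, √35 ∈ Q (other pairings), all impossible. Hence [Q(γ):Q] = 4 = [Q(√249, √35):Q], so Q(γ) = Q(√249, √35).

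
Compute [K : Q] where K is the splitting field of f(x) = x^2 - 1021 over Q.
[K : Q] = 2

f(x) = x^2 - 1021 factors as (x - √1021)(x + √1021). The splitting field is K = Q(√1021). Since 1021 is squarefree and > 1, it is not a perfect square, so x^2 - 1021 is irreducible over Q and [Q(√1021) : Q] = 2. Hence [K : Q] = 2.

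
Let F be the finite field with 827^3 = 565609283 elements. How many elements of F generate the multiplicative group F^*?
There are φ(565609282) = 238295088 primitive elements

F_q^* is cyclic of order q - 1 = 565609282. A cyclic group of order m has exactly φ(m) generators. Here m = 565609282 = 2 · 7 · 59 · 684757, so the number of primitive elements is φ(565609282) = 238295088.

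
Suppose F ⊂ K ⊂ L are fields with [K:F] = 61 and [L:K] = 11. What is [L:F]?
[L:F] = 671

The tower law says that for any tower of field extensions F ⊂ K ⊂ L with finite degrees, [L:F] = [L:K] · [K:F]. Here this gives [L:F] = 11 · 61 = 671.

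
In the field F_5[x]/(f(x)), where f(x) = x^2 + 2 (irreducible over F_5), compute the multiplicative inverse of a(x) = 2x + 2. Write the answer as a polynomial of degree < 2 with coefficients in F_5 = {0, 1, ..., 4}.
a(x)^(-1) ≡ 4x + 1 (mod f(x))

Since f is irreducible over F_5, F_5[x]/(f) is a field and a(x) ≠ 0 has an inverse. Apply the extended Euclidean algorithm to f(x) and a(x) in F_5[x]: f(x) = (3x + 2)·a(x) + (3). The last nonzero remainder is the constant 3 = gcd(f, a) in F_5. Back-substituting through the division chain expresses 3 = s(x)·a(x) + t(x)·f(x) with s(x) ≡ 2x + 3 (mod f), so (2x + 3)·a(x) ≡ 3 (mod f). Multiplying by 3^(-1) ≡ 2 in F_5 gives a(x)^(-1) ≡ 2·(2x + 3) ≡ 4x + 1 (mod f). Check: (2x + 2)·(4x + 1) = 3x^2 + 2 ≡ 1 (mod x^2 + 2).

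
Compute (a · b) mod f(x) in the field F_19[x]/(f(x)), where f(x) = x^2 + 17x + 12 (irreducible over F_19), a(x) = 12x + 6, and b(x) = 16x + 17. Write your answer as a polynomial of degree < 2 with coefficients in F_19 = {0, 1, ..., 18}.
a · b ≡ 2 (mod f(x))

Multiply in F_19[x]: a(x)·b(x) = (12x + 6)·(16x + 17) = 2x^2 + 15x + 7. This has degree ≥ 2, so divide by f(x) over F_19: 2x^2 + 15x + 7 = (2)·(x^2 + 17x + 12) + (2). Hence a·b ≡ 2 (mod f). (F_19[x]/(f) is a field with 19^2 = 361 elements since f is irreducible of degree 2.)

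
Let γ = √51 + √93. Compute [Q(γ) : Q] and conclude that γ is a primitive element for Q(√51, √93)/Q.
[Q(γ) : Q] = 4 (equivalently, Q(γ) = Q(√51, √93))

Obviously Q(γ) ⊆ Q(√51, √93), and [Q(√51, √93):Q] = 4 (since 51, 93 are distinct squarefree integers > 1 with 4743 not a perfect square). To show equality we compute the minimal polynomial of γ. From γ = √51 + √93: γ^2 = 51 + 2√(4743) + 93 = 144 + 2√(4743), so γ^2 - 144 = 2√(4743); squaring, (γ^2 - 144)^2 = 4·4743, i.e. γ^4 - 288γ^2 + 20736 - 18972 = 0, i.e. γ^4 - 288γ^2 + 1764 = 0. So γ is a root of x^4 - 288x^2 + 1764. This polynomial is irreducible over Q: it has no rational root (each ±√51 ± √93 is irrational), and any factorization into two quadratics over Q would force √(4743) ∈ Q (pairing opposite roots) or √51, √93 ∈ Q (other pairings), all impossible. Hence [Q(γ):Q] = 4 = [Q(√51, √93):Q], so Q(γ) = Q(√51, √93).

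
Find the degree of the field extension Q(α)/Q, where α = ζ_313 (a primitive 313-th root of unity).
[Q(α):Q] = 312

The minimal polynomial of ζ_313 over Q is the 313-th cyclotomic polynomial Φ_313(x), which is irreducible over Q and has degree φ(313) = 312. Hence [Q(α):Q] = φ(313) = 312.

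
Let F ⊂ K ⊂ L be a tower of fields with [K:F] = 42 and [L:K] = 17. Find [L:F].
[L:F] = 714

The tower law says that for any tower of field extensions F ⊂ K ⊂ L with finite degrees, [L:F] = [L:K] · [K:F]. Here this gives [L:F] = 17 · 42 = 714.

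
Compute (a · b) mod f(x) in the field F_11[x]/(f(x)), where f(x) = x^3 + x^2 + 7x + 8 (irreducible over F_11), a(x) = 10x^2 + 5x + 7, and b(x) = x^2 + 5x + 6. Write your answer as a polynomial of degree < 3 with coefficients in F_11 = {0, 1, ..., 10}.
a · b ≡ 10x^2 + 1 (mod f(x))

Multiply in F_11[x]: a(x)·b(x) = (10x^2 + 5x + 7)·(x^2 + 5x + 6) = 10x^4 + 4x^2 + 10x + 9. This has degree ≥ 3, so divide by f(x) over F_11: 10x^4 + 4x^2 + 10x + 9 = (10x + 1)·(x^3 + x^2 + 7x + 8) + (10x^2 + 1). Hence a·b ≡ 10x^2 + 1 (mod f). (F_11[x]/(f) is a field with 11^3 = 1331 elements since f is irreducible of degree 3.)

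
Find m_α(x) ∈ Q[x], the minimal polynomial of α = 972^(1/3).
m_α(x) = x^3 - 972

α satisfies α^3 = 972, so x^3 - 972 annihilates α. By the rational root test, a rational root p/q (in lowest terms) of x^3 - 972 would satisfy p^3 = 972 q^3, forcing q = 1 and p^3 = 972; but 972 is not a perfect cube, contradiction. A monic cubic over Q with no rational root is irreducible (any nontrivial factorization would include a linear factor). Hence x^3 - 972 is the minimal polynomial of α, and in particular [Q(α):Q] = 3.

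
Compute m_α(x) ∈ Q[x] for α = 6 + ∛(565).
m_α(x) = x^3 - 18x^2 + 108x - 781

Set β = α - 6 = ∛(565), so β^3 = 565. Then (α - 6)^3 - 565 = 0, i.e. α is a root of g(x) = (x - 6)^3 - 565 = x^3 - 18x^2 + 108x - 781. Since g(x) = h(x - 6) where h(x) = x^3 - 565, and h is irreducible over Q (because 565 is not a perfect cube, so h has no rational root, and a monic cubic with no rational root is irreducible), g is also irreducible (irreducibility is preserved under the substitution x → x - 6). Hence m_α(x) = x^3 - 18x^2 + 108x - 781.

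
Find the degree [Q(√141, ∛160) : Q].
[Q(√141, ∛160) : Q] = 6

Let L = Q(√141, ∛160). Since Q(√141) ⊂ L and [Q(√141):Q] = 2, the tower law gives 2 | [L:Q]. Likewise Q(∛160) ⊂ L with [Q(∛160):Q] = 3 (because 160 is not a perfect cube), so 3 | [L:Q]. As gcd(2,3) = 1, [L:Q] is divisible by 6. Conversely L is generated over Q by √141 and ∛160, so [L:Q] ≤ 2·3 = 6. Therefore [Q(√141, ∛160) : Q] = 6.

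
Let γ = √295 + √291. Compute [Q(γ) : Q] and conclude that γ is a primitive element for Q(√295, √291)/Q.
[Q(γ) : Q] = 4 (equivalently, Q(γ) = Q(√295, √291))

Obviously Q(γ) ⊆ Q(√295, √291), and [Q(√295, √291):Q] = 4 (since 295, 291 are distinct squarefree integers > 1 with 85845 not a perfect square). To show equality we compute the minimal polynomial of γ. From γ = √295 + √291: γ^2 = 295 + 2√(85845) + 291 = 586 + 2√(85845), so γ^2 - 586 = 2√(85845); squaring, (γ^2 - 586)^2 = 4·85845, i.e. γ^4 - 1172γ^2 + 343396 - 343380 = 0, i.e. γ^4 - 1172γ^2 + 16 = 0. So γ is a root of x^4 - 1172x^2 + 16. This polynomial is irreducible over Q: it has no rational root (each ±√295 ± √291 is irrational), and any factorization into two quadratics over Q would force √(85845) ∈ Q (pairing opposite roots) or √295, √291 ∈ Q (other pairings), all impossible. Hence [Q(γ):Q] = 4 = [Q(√295, √291):Q], so Q(γ) = Q(√295, √291).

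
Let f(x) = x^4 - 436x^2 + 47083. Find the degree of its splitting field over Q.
[K : Q] = 4

Solving the quadratic in x^2: x^2 = (436 ± √(436^2 - 4·47083))/2 = (436 ± √1764)/2 = (436 ± 42)/2, giving x^2 = 239 or x^2 = 197. So f(x) = (x^2 - 239)(x^2 - 197) and the roots of f are ±√239, ±√197. Hence the splitting field is K = Q(√239, √197). Since 239 and 197 are distinct squarefree integers > 1, their product 47083 is not a perfect square, so √197 ∉ Q(√239). By the tower law [K:Q] = [Q(√239,√197):Q(√239)] · [Q(√239):Q] = 2 · 2 = 4.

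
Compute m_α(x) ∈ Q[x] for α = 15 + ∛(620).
m_α(x) = x^3 - 45x^2 + 675x - 3995

Set β = α - 15 = ∛(620), so β^3 = 620. Then (α - 15)^3 - 620 = 0, i.e. α is a root of g(x) = (x - 15)^3 - 620 = x^3 - 45x^2 + 675x - 3995. Since g(x) = h(x - 15) where h(x) = x^3 - 620, and h is irreducible over Q (because 620 is not a perfect cube, so h has no rational root, and a monic cubic with no rational root is irreducible), g is also irreducible (irreducibility is preserved under the substitution x → x - 15). Hence m_α(x) = x^3 - 45x^2 + 675x - 3995.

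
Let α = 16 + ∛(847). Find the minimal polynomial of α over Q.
m_α(x) = x^3 - 48x^2 + 768x - 4943

Set β = α - 16 = ∛(847), so β^3 = 847. Then (α - 16)^3 - 847 = 0, i.e. α is a root of g(x) = (x - 16)^3 - 847 = x^3 - 48x^2 + 768x - 4943. Since g(x) = h(x - 16) where h(x) = x^3 - 847, and h is irreducible over Q (because 847 is not a perfect cube, so h has no rational root, and a monic cubic with no rational root is irreducible), g is also irreducible (irreducibility is preserved under the substitution x → x - 16). Hence m_α(x) = x^3 - 48x^2 + 768x - 4943.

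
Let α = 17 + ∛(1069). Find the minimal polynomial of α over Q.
m_α(x) = x^3 - 51x^2 + 867x - 5982

Set β = α - 17 = ∛(1069), so β^3 = 1069. Then (α - 17)^3 - 1069 = 0, i.e. α is a root of g(x) = (x - 17)^3 - 1069 = x^3 - 51x^2 + 867x - 5982. Since g(x) = h(x - 17) where h(x) = x^3 - 1069, and h is irreducible over Q (because 1069 is not a perfect cube, so h has no rational root, and a monic cubic with no rational root is irreducible), g is also irreducible (irreducibility is preserved under the substitution x → x - 17). Hence m_α(x) = x^3 - 51x^2 + 867x - 5982.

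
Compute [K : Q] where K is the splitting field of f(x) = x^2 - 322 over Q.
[K : Q] = 2

f(x) = x^2 - 322 factors as (x - √322)(x + √322). The splitting field is K = Q(√322). Since 322 is squarefree and > 1, it is not a perfect square, so x^2 - 322 is irreducible over Q and [Q(√322) : Q] = 2. Hence [K : Q] = 2.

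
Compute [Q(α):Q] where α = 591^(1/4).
[Q(α):Q] = 4

α is a root of x^4 - 591. By Eisenstein's criterion at the prime p = 3 (which divides the constant term 591 but p^2 = 9 does not, since 591 is squarefree), x^4 - 591 is irreducible over Q. Hence [Q(α):Q] = 4.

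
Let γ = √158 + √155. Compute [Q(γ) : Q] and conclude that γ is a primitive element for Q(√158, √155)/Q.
[Q(γ) : Q] = 4 (equivalently, Q(γ) = Q(√158, √155))

Obviously Q(γ) ⊆ Q(√158, √155), and [Q(√158, √155):Q] = 4 (since 158, 155 are distinct squarefree integers > 1 with 24490 not a perfect square). To show equality we compute the minimal polynomial of γ. From γ = √158 + √155: γ^2 = 158 + 2√(24490) + 155 = 313 + 2√(24490), so γ^2 - 313 = 2√(24490); squaring, (γ^2 - 313)^2 = 4·24490, i.e. γ^4 - 626γ^2 + 97969 - 97960 = 0, i.e. γ^4 - 626γ^2 + 9 = 0. So γ is a root of x^4 - 626x^2 + 9. This polynomial is irreducible over Q: it has no rational root (each ±√158 ± √155 is irrational), and any factorization into two quadratics over Q would force √(24490) ∈ Q (pairing opposite roots) or √158, √155 ∈ Q (other pairings), all impossible. Hence [Q(γ):Q] = 4 = [Q(√158, √155):Q], so Q(γ) = Q(√158, √155).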